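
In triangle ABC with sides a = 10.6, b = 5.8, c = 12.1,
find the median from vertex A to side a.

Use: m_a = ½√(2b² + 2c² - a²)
m_a = ½√(2·5.8² + 2·12.1² − 10.6²) = ½√(2·33.64 + 2·146.41 − 112.36) = ½√(67.28 + 292.82 − 112.36) = ½√247.74
√247.74 ≈ 15.7398, so m_a ≈ 7.86988

m_a = 7.87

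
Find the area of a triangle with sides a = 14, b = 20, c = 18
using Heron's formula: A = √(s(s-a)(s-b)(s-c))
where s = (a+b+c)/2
s = (14 + 20 + 18)/2 = 52/2 = 26
s − a = 12, s − b = 6, s − c = 8
s(s−a)(s−b)(s−c) = 26·12·6·8 = 14976
Area = √14976 ≈ 122.376

s = 26.0, Area = 122.4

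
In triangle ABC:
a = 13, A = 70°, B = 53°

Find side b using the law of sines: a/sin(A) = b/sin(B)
a/sin(A) = b/sin(B)  ⇒  b = a·sin(B)/sin(A) = 13·sin(53°)/sin(70°)
sin(53°) ≈ 0.798636, sin(70°) ≈ 0.939693
b ≈ 13·0.798636/0.939693 ≈ 10.3823/0.939693 ≈ 11.0486

b = 11.05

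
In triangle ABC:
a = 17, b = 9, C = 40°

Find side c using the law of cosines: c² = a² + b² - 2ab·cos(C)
c² = 17² + 9² − 2·17·9·cos(40°)
cos(40°) ≈ 0.766044
c² ≈ 289 + 81 − 306·(0.766044) ≈ 370 − 234.41 ≈ 135.59
c ≈ √135.59 ≈ 11.6443

c = 11.64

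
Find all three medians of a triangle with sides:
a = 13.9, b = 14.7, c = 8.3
Median formula: m_a = ½√(2b² + 2c² − a²) (and cyclically). a² = 193.21, b² = 216.09, c² = 68.89.
m_a = ½√(2·216.09 + 2·68.89 − 193.21) = ½√376.75 ≈ ½·19.41 ≈ 9.70502
m_b = ½√(2·193.21 + 2·68.89 − 216.09) = ½√308.11 ≈ ½·17.5531 ≈ 8.77653
m_c = ½√(2·193.21 + 2·216.09 − 68.89) = ½√749.71 ≈ ½·27.3808 ≈ 13.6904

m_a = 9.705, m_b = 8.777, m_c = 13.69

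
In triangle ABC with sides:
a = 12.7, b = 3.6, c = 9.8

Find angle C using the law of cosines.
c² = a² + b² − 2ab·cos(C)  ⇒  cos(C) = (a² + b² − c²)/(2ab)
cos(C) = (12.7² + 3.6² − 9.8²)/(2·12.7·3.6) = (161.29 + 12.96 − 96.04)/91.44 = 78.21/91.44 ≈ 0.855315
C = arccos(0.855315) ≈ 31.2055°

C = 31.21°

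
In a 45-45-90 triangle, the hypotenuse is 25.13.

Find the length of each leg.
In a 45-45-90 triangle hypotenuse = leg·√2, so leg = hypotenuse/√2.
Leg = 25.13/√2 ≈ 25.13/1.41421 ≈ 17.7696

Each leg = 17.77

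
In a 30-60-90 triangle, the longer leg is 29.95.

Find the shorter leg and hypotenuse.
In a 30-60-90 triangle the sides are in ratio 1 : √3 : 2, so short leg = long leg/√3 and hypotenuse = 2·(short leg).
Short leg = 29.95/√3 ≈ 29.95/1.73205 ≈ 17.2916
Hypotenuse = 2·17.2916 ≈ 34.5833

Short leg = 17.29, Hypotenuse = 34.58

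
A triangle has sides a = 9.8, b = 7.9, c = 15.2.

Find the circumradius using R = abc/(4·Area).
First find the area with Heron's formula.
s = (9.8 + 7.9 + 15.2)/2 = 16.45
Area = √(s(s−a)(s−b)(s−c)) = √(16.45·6.65·8.55·1.25) ≈ √1169.13 ≈ 34.1926
abc = 9.8·7.9·15.2 = 1176.784
R = abc/(4·Area) ≈ 1176.784/(4·34.1926) = 1176.784/136.77 ≈ 8.60409

R = 8.604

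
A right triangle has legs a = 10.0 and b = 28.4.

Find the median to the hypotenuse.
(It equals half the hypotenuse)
Hypotenuse c = √(a² + b²) = √(100 + 806.56) = √906.56 ≈ 30.1091
Median to hypotenuse = c/2 ≈ 30.1091/2 ≈ 15.0546

Median = 15.05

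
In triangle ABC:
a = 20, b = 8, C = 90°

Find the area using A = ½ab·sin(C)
A = ½·a·b·sin(C) = ½·20·8·sin(90°)
sin(90°) ≈ 1
A ≈ ½·160·1 = 80·1 ≈ 80

Area = 80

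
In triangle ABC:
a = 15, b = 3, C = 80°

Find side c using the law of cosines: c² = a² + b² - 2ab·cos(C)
c² = 15² + 3² − 2·15·3·cos(80°)
cos(80°) ≈ 0.173648
c² ≈ 225 + 9 − 90·(0.173648) ≈ 234 − 15.6283 ≈ 218.372
c ≈ √218.372 ≈ 14.7774

c = 14.78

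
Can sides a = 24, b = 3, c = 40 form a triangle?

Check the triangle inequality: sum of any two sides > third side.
a + b vs c: 24 + 3 = 27 ≤ 40  ✗
a + c vs b: 24 + 40 = 64 > 3  ✓
b + c vs a: 3 + 40 = 43 > 24  ✓

No: 24 + 3 = 27 is not > 40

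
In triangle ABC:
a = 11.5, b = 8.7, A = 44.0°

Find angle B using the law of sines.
a/sin(A) = b/sin(B)  ⇒  sin(B) = b·sin(A)/a = 8.7·sin(44.0°)/11.5
sin(44.0°) ≈ 0.694658
sin(B) ≈ 8.7·0.694658/11.5 ≈ 6.04353/11.5 ≈ 0.525524
B = arcsin(0.525524) ≈ 31.7035°
(Since b ≤ a we need B ≤ A, so the obtuse alternative 180° − 31.7035° ≈ 148.296° is rejected.)

B = 31.7°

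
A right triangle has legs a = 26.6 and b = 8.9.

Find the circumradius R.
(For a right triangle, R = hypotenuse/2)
Hypotenuse c = √(a² + b²) = √(707.56 + 79.21) = √786.77 ≈ 28.0494
R = c/2 ≈ 28.0494/2 ≈ 14.0247

R = 14.02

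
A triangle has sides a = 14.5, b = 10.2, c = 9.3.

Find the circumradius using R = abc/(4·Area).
First find the area with Heron's formula.
s = (14.5 + 10.2 + 9.3)/2 = 17
Area = √(s(s−a)(s−b)(s−c)) = √(17·2.5·6.8·7.7) ≈ √2225.3 ≈ 47.1731
abc = 14.5·10.2·9.3 = 1375.47
R = abc/(4·Area) ≈ 1375.47/(4·47.1731) = 1375.47/188.692 ≈ 7.28949

R = 7.289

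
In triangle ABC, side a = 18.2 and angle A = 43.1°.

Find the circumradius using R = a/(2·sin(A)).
R = a/(2·sin(A)) = 18.2/(2·sin(43.1°))
sin(43.1°) ≈ 0.683274
R ≈ 18.2/(2·0.683274) = 18.2/1.36655 ≈ 13.3182

R = 13.32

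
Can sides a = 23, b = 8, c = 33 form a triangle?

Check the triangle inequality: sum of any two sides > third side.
a + b vs c: 23 + 8 = 31 ≤ 33  ✗
a + c vs b: 23 + 33 = 56 > 8  ✓
b + c vs a: 8 + 33 = 41 > 23  ✓

No: 23 + 8 = 31 is not > 33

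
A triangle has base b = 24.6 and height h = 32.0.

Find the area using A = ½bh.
A = ½·b·h = ½·24.6·32.0 = ½·787.2 = 393.6

Area = 393.6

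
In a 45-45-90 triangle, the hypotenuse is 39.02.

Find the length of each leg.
In a 45-45-90 triangle hypotenuse = leg·√2, so leg = hypotenuse/√2.
Leg = 39.02/√2 ≈ 39.02/1.41421 ≈ 27.5913

Each leg = 27.59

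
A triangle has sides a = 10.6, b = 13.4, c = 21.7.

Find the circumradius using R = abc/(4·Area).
First find the area with Heron's formula.
s = (10.6 + 13.4 + 21.7)/2 = 22.85
Area = √(s(s−a)(s−b)(s−c)) = √(22.85·12.25·9.45·1.15) ≈ √3041.95 ≈ 55.1539
abc = 10.6·13.4·21.7 = 3082.268
R = abc/(4·Area) ≈ 3082.268/(4·55.1539) = 3082.268/220.615 ≈ 13.9712

R = 13.97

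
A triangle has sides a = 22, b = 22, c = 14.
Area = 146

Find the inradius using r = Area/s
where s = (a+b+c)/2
s = (22 + 22 + 14)/2 = 58/2 = 29
r = Area/s = 146/29 ≈ 5.03448

r = 5.034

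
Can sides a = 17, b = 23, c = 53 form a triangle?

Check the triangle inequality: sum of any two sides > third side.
a + b vs c: 17 + 23 = 40 ≤ 53  ✗
a + c vs b: 17 + 53 = 70 > 23  ✓
b + c vs a: 23 + 53 = 76 > 17  ✓

No: 17 + 23 = 40 is not > 53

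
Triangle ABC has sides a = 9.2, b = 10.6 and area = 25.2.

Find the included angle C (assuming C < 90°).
Area = ½·a·b·sin(C)  ⇒  sin(C) = 2·Area/(a·b) = 2·25.2/(9.2·10.6) = 50.4/97.52 ≈ 0.516817
C = arcsin(0.516817) ≈ 31.119° (taking the acute solution since C < 90°)

C = 31.12°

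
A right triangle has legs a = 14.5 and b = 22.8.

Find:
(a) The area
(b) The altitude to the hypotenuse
(a) The legs are perpendicular, so Area = ½·a·b = ½·14.5·22.8 = ½·330.6 = 165.3
(b) Hypotenuse c = √(a² + b²) = √(210.25 + 519.84) = √730.09 ≈ 27.0202
    Area = ½·c·h_c  ⇒  h_c = 2·Area/c = 330.6/27.0202 ≈ 12.2353

Area = 165.3, h_c = 12.24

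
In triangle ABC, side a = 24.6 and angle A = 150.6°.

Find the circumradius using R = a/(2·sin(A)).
R = a/(2·sin(A)) = 24.6/(2·sin(150.6°))
sin(150.6°) ≈ 0.490904
R ≈ 24.6/(2·0.490904) = 24.6/0.981808 ≈ 25.0558

R = 25.06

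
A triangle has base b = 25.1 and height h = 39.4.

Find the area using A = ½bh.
A = ½·b·h = ½·25.1·39.4 = ½·988.94 = 494.47

Area = 494.47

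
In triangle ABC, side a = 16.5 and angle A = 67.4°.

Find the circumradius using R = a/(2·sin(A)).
R = a/(2·sin(A)) = 16.5/(2·sin(67.4°))
sin(67.4°) ≈ 0.92321
R ≈ 16.5/(2·0.92321) = 16.5/1.84642 ≈ 8.93621

R = 8.936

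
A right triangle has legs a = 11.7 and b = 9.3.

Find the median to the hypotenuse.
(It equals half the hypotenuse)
Hypotenuse c = √(a² + b²) = √(136.89 + 86.49) = √223.38 ≈ 14.9459
Median to hypotenuse = c/2 ≈ 14.9459/2 ≈ 7.47295

Median = 7.473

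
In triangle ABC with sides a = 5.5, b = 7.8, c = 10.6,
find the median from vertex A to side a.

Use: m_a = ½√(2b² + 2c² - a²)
m_a = ½√(2·7.8² + 2·10.6² − 5.5²) = ½√(2·60.84 + 2·112.36 − 30.25) = ½√(121.68 + 224.72 − 30.25) = ½√316.15
√316.15 ≈ 17.7806, so m_a ≈ 8.8903

m_a = 8.89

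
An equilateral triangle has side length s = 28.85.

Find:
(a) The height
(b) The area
(a) The height splits the triangle into two 30-60-90 halves: h = s·√3/2 = 28.85·1.73205/2 ≈ 49.9697/2 ≈ 24.9848
(b) Area = (√3/4)·s² = (√3/4)·28.85² = (√3/4)·832.3225 ≈ 0.433013·832.3225 ≈ 360.406

Height = 24.98, Area = 360.4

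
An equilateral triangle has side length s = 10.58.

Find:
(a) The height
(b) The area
(a) The height splits the triangle into two 30-60-90 halves: h = s·√3/2 = 10.58·1.73205/2 ≈ 18.3251/2 ≈ 9.16255
(b) Area = (√3/4)·s² = (√3/4)·10.58² = (√3/4)·111.9364 ≈ 0.433013·111.9364 ≈ 48.4699

Height = 9.163, Area = 48.47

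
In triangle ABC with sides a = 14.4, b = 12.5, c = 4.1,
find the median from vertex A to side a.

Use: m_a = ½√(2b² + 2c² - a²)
m_a = ½√(2·12.5² + 2·4.1² − 14.4²) = ½√(2·156.25 + 2·16.81 − 207.36) = ½√(312.5 + 33.62 − 207.36) = ½√138.76
√138.76 ≈ 11.7796, so m_a ≈ 5.88982

m_a = 5.89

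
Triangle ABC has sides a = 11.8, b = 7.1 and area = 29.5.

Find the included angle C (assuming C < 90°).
Area = ½·a·b·sin(C)  ⇒  sin(C) = 2·Area/(a·b) = 2·29.5/(11.8·7.1) = 59/83.78 ≈ 0.704225
C = arcsin(0.704225) ≈ 44.767° (taking the acute solution since C < 90°)

C = 44.77°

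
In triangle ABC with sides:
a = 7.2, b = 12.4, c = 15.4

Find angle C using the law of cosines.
c² = a² + b² − 2ab·cos(C)  ⇒  cos(C) = (a² + b² − c²)/(2ab)
cos(C) = (7.2² + 12.4² − 15.4²)/(2·7.2·12.4) = (51.84 + 153.76 − 237.16)/178.56 = -31.56/178.56 ≈ -0.176747
C = arccos(-0.176747) ≈ 100.18°

C = 100.2°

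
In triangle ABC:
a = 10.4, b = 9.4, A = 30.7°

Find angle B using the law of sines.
a/sin(A) = b/sin(B)  ⇒  sin(B) = b·sin(A)/a = 9.4·sin(30.7°)/10.4
sin(30.7°) ≈ 0.510543
sin(B) ≈ 9.4·0.510543/10.4 ≈ 4.7991/10.4 ≈ 0.461452
B = arcsin(0.461452) ≈ 27.4809°
(Since b ≤ a we need B ≤ A, so the obtuse alternative 180° − 27.4809° ≈ 152.519° is rejected.)

B = 27.48°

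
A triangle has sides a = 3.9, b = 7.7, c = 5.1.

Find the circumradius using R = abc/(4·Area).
First find the area with Heron's formula.
s = (3.9 + 7.7 + 5.1)/2 = 8.35
Area = √(s(s−a)(s−b)(s−c)) = √(8.35·4.45·0.65·3.25) ≈ √78.4952 ≈ 8.85975
abc = 3.9·7.7·5.1 = 153.153
R = abc/(4·Area) ≈ 153.153/(4·8.85975) = 153.153/35.439 ≈ 4.32159

R = 4.322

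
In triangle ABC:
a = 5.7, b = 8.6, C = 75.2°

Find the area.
Two sides and the included angle (SAS): A = ½·a·b·sin(C) = ½·5.7·8.6·sin(75.2°)
sin(75.2°) ≈ 0.966823
A ≈ ½·49.02·0.966823 = 24.51·0.966823 ≈ 23.6968

Area = 23.7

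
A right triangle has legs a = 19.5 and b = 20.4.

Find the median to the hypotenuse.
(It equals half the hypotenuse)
Hypotenuse c = √(a² + b²) = √(380.25 + 416.16) = √796.41 ≈ 28.2207
Median to hypotenuse = c/2 ≈ 28.2207/2 ≈ 14.1104

Median = 14.11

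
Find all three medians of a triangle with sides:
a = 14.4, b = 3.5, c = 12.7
Median formula: m_a = ½√(2b² + 2c² − a²) (and cyclically). a² = 207.36, b² = 12.25, c² = 161.29.
m_a = ½√(2·12.25 + 2·161.29 − 207.36) = ½√139.72 ≈ ½·11.8203 ≈ 5.91016
m_b = ½√(2·207.36 + 2·161.29 − 12.25) = ½√725.05 ≈ ½·26.9268 ≈ 13.4634
m_c = ½√(2·207.36 + 2·12.25 − 161.29) = ½√277.93 ≈ ½·16.6712 ≈ 8.33562

m_a = 5.91, m_b = 13.46, m_c = 8.336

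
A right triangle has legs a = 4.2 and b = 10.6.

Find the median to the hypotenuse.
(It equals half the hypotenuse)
Hypotenuse c = √(a² + b²) = √(17.64 + 112.36) = √130 ≈ 11.4018
Median to hypotenuse = c/2 ≈ 11.4018/2 ≈ 5.70088

Median = 5.701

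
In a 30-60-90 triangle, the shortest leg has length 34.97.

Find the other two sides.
In a 30-60-90 triangle the sides are in ratio 1 : √3 : 2 (short leg : long leg : hypotenuse).
Long leg = 34.97·√3 ≈ 34.97·1.73205 ≈ 60.5698
Hypotenuse = 2·34.97 = 69.94

Long leg = 34.97√3 = 60.57, Hypotenuse = 69.94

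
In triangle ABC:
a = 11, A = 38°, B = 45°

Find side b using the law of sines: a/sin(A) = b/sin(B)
a/sin(A) = b/sin(B)  ⇒  b = a·sin(B)/sin(A) = 11·sin(45°)/sin(38°)
sin(45°) ≈ 0.707107, sin(38°) ≈ 0.615661
b ≈ 11·0.707107/0.615661 ≈ 7.77817/0.615661 ≈ 12.6338

b = 12.63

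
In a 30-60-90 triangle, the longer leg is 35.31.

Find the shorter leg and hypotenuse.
In a 30-60-90 triangle the sides are in ratio 1 : √3 : 2, so short leg = long leg/√3 and hypotenuse = 2·(short leg).
Short leg = 35.31/√3 ≈ 35.31/1.73205 ≈ 20.3862
Hypotenuse = 2·20.3862 ≈ 40.7725

Short leg = 20.39, Hypotenuse = 40.77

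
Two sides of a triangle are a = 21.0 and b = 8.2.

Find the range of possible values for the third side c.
Triangle inequality: |a − b| < c < a + b
|a − b| = |21.0 − 8.2| = 12.8
a + b = 21.0 + 8.2 = 29.2

12.8 < c < 29.2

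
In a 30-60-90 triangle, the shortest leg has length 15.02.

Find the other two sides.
In a 30-60-90 triangle the sides are in ratio 1 : √3 : 2 (short leg : long leg : hypotenuse).
Long leg = 15.02·√3 ≈ 15.02·1.73205 ≈ 26.0154
Hypotenuse = 2·15.02 = 30.04

Long leg = 15.02√3 = 26.02, Hypotenuse = 30.04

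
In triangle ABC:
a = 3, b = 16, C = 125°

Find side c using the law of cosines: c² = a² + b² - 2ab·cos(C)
c² = 3² + 16² − 2·3·16·cos(125°)
cos(125°) ≈ -0.573576
c² ≈ 9 + 256 − 96·(-0.573576) ≈ 265 + 55.0633 ≈ 320.063
c ≈ √320.063 ≈ 17.8903

c = 17.89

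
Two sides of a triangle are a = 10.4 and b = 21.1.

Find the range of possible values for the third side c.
Triangle inequality: |a − b| < c < a + b
|a − b| = |10.4 − 21.1| = 10.7
a + b = 10.4 + 21.1 = 31.5

10.7 < c < 31.5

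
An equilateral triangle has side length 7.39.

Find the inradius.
r = Area/s with s the semi-perimeter.
Area = (√3/4)·7.39² = (√3/4)·54.6121 ≈ 0.433013·54.6121 ≈ 23.6477
s = 3·7.39/2 = 11.085
r ≈ 23.6477/11.085 ≈ 2.13331
(Equivalently r = side/(2√3) = 7.39/3.4641 ≈ 2.13331.)

r = 2.133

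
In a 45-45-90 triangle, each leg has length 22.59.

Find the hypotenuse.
In a 45-45-90 triangle the sides are in ratio 1 : 1 : √2, so hypotenuse = leg·√2.
Hypotenuse = 22.59·√2 ≈ 22.59·1.41421 ≈ 31.9471

Hypotenuse = 22.59√2 = 31.95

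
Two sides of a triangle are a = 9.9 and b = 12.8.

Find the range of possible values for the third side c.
Triangle inequality: |a − b| < c < a + b
|a − b| = |9.9 − 12.8| = 2.9
a + b = 9.9 + 12.8 = 22.7

2.9 < c < 22.7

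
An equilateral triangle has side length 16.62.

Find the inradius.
r = Area/s with s the semi-perimeter.
Area = (√3/4)·16.62² = (√3/4)·276.2244 ≈ 0.433013·276.2244 ≈ 119.609
s = 3·16.62/2 = 24.93
r ≈ 119.609/24.93 ≈ 4.79778
(Equivalently r = side/(2√3) = 16.62/3.4641 ≈ 4.79778.)

r = 4.798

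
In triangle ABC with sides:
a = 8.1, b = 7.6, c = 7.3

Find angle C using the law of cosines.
c² = a² + b² − 2ab·cos(C)  ⇒  cos(C) = (a² + b² − c²)/(2ab)
cos(C) = (8.1² + 7.6² − 7.3²)/(2·8.1·7.6) = (65.61 + 57.76 − 53.29)/123.12 = 70.08/123.12 ≈ 0.569201
C = arccos(0.569201) ≈ 55.3055°

C = 55.31°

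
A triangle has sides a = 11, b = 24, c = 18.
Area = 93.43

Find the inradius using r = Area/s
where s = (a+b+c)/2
s = (11 + 24 + 18)/2 = 53/2 = 26.5
r = Area/s = 93.43/26.5 ≈ 3.52566

r = 3.526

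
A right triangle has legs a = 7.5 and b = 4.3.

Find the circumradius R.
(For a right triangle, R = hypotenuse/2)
Hypotenuse c = √(a² + b²) = √(56.25 + 18.49) = √74.74 ≈ 8.64523
R = c/2 ≈ 8.64523/2 ≈ 4.32261

R = 4.323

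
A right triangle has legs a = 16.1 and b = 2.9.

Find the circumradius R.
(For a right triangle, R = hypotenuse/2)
Hypotenuse c = √(a² + b²) = √(259.21 + 8.41) = √267.62 ≈ 16.3591
R = c/2 ≈ 16.3591/2 ≈ 8.17955

R = 8.18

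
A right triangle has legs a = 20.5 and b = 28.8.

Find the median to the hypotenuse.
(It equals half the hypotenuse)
Hypotenuse c = √(a² + b²) = √(420.25 + 829.44) = √1249.69 ≈ 35.351
Median to hypotenuse = c/2 ≈ 35.351/2 ≈ 17.6755

Median = 17.68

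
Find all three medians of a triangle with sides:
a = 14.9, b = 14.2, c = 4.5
Median formula: m_a = ½√(2b² + 2c² − a²) (and cyclically). a² = 222.01, b² = 201.64, c² = 20.25.
m_a = ½√(2·201.64 + 2·20.25 − 222.01) = ½√221.77 ≈ ½·14.8919 ≈ 7.44597
m_b = ½√(2·222.01 + 2·20.25 − 201.64) = ½√282.88 ≈ ½·16.819 ≈ 8.40952
m_c = ½√(2·222.01 + 2·201.64 − 20.25) = ½√827.05 ≈ ½·28.7585 ≈ 14.3792

m_a = 7.446, m_b = 8.41, m_c = 14.38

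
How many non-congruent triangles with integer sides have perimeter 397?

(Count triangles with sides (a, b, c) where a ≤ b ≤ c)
Let a ≤ b ≤ c with a + b + c = 397. The only binding inequality is a + b > c, i.e. 397 − c > c, so c < 397/2; and c ≥ 397/3 since c is the largest side.
So 133 ≤ c ≤ 198. For each c, b runs from ⌈(397 − c)/2⌉ up to c (then a = 397 − b − c satisfies 1 ≤ a ≤ b automatically), giving c − ⌈(397 − c)/2⌉ + 1 choices.
Summing over c: 2 + 3 + 5 + 6 + … + 98 + 99  (66 terms, c = 133, …, 198) = 3333
Check (closed form: nearest integer to p²/48 for even p, (p+3)²/48 for odd p): (397+3)²/48 = 400²/48 = 160000/48 ≈ 3333.33 → 3333

3333 triangles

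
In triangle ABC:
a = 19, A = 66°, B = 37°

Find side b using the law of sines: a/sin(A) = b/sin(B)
a/sin(A) = b/sin(B)  ⇒  b = a·sin(B)/sin(A) = 19·sin(37°)/sin(66°)
sin(37°) ≈ 0.601815, sin(66°) ≈ 0.913545
b ≈ 19·0.601815/0.913545 ≈ 11.4345/0.913545 ≈ 12.5166

b = 12.52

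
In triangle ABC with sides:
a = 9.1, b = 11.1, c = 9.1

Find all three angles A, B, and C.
Law of cosines for each angle (a² = 82.81, b² = 123.21, c² = 82.81):
cos(A) = (b² + c² − a²)/(2bc) = (123.21 + 82.81 − 82.81)/(2·11.1·9.1) = 123.21/202.02 ≈ 0.60989  ⇒  A ≈ 52.4184°
cos(B) = (a² + c² − b²)/(2ac) = (82.81 + 82.81 − 123.21)/(2·9.1·9.1) = 42.41/165.62 ≈ 0.256068  ⇒  B ≈ 75.1631°
cos(C) = (a² + b² − c²)/(2ab) = (82.81 + 123.21 − 82.81)/(2·9.1·11.1) = 123.21/202.02 ≈ 0.60989  ⇒  C ≈ 52.4184°
Check: A + B + C ≈ 180°

A = 52.42°, B = 75.16°, C = 52.42°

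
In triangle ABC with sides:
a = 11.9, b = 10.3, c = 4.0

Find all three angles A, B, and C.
Law of cosines for each angle (a² = 141.61, b² = 106.09, c² = 16):
cos(A) = (b² + c² − a²)/(2bc) = (106.09 + 16 − 141.61)/(2·10.3·4.0) = -19.52/82.4 ≈ -0.236893  ⇒  A ≈ 103.703°
cos(B) = (a² + c² − b²)/(2ac) = (141.61 + 16 − 106.09)/(2·11.9·4.0) = 51.52/95.2 ≈ 0.541176  ⇒  B ≈ 57.2362°
cos(C) = (a² + b² − c²)/(2ab) = (141.61 + 106.09 − 16)/(2·11.9·10.3) = 231.7/245.14 ≈ 0.945174  ⇒  C ≈ 19.0605°
Check: A + B + C ≈ 180°

A = 103.7°, B = 57.24°, C = 19.06°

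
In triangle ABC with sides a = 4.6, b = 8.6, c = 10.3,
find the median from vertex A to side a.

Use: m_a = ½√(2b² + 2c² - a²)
m_a = ½√(2·8.6² + 2·10.3² − 4.6²) = ½√(2·73.96 + 2·106.09 − 21.16) = ½√(147.92 + 212.18 − 21.16) = ½√338.94
√338.94 ≈ 18.4103, so m_a ≈ 9.20516

m_a = 9.205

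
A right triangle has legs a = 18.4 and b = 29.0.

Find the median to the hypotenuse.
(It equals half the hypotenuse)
Hypotenuse c = √(a² + b²) = √(338.56 + 841) = √1179.56 ≈ 34.3447
Median to hypotenuse = c/2 ≈ 34.3447/2 ≈ 17.1724

Median = 17.17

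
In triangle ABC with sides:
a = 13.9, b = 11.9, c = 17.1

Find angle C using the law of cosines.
c² = a² + b² − 2ab·cos(C)  ⇒  cos(C) = (a² + b² − c²)/(2ab)
cos(C) = (13.9² + 11.9² − 17.1²)/(2·13.9·11.9) = (193.21 + 141.61 − 292.41)/330.82 = 42.41/330.82 ≈ 0.128197
C = arccos(0.128197) ≈ 82.6346°

C = 82.63°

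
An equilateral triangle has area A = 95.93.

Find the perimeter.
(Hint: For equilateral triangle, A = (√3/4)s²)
A = (√3/4)s²  ⇒  s² = 4A/√3 = 4·95.93/√3 = 383.72/1.73205 ≈ 221.541
s ≈ √221.541 ≈ 14.8842
Perimeter = 3s ≈ 3·14.8842 ≈ 44.6527

Perimeter = 44.65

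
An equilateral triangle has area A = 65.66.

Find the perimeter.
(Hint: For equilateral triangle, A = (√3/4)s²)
A = (√3/4)s²  ⇒  s² = 4A/√3 = 4·65.66/√3 = 262.64/1.73205 ≈ 151.635
s ≈ √151.635 ≈ 12.314
Perimeter = 3s ≈ 3·12.314 ≈ 36.9421

Perimeter = 36.94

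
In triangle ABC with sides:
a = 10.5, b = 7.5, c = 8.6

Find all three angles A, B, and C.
Law of cosines for each angle (a² = 110.25, b² = 56.25, c² = 73.96):
cos(A) = (b² + c² − a²)/(2bc) = (56.25 + 73.96 − 110.25)/(2·7.5·8.6) = 19.96/129 ≈ 0.154729  ⇒  A ≈ 81.0989°
cos(B) = (a² + c² − b²)/(2ac) = (110.25 + 73.96 − 56.25)/(2·10.5·8.6) = 127.96/180.6 ≈ 0.708527  ⇒  B ≈ 44.8848°
cos(C) = (a² + b² − c²)/(2ab) = (110.25 + 56.25 − 73.96)/(2·10.5·7.5) = 92.54/157.5 ≈ 0.587556  ⇒  C ≈ 54.0163°
Check: A + B + C ≈ 180°

A = 81.1°, B = 44.88°, C = 54.02°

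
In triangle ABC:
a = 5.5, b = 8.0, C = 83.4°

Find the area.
Two sides and the included angle (SAS): A = ½·a·b·sin(C) = ½·5.5·8.0·sin(83.4°)
sin(83.4°) ≈ 0.993373
A ≈ ½·44·0.993373 = 22·0.993373 ≈ 21.8542

Area = 21.85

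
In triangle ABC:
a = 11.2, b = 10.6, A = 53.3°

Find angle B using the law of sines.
a/sin(A) = b/sin(B)  ⇒  sin(B) = b·sin(A)/a = 10.6·sin(53.3°)/11.2
sin(53.3°) ≈ 0.801776
sin(B) ≈ 10.6·0.801776/11.2 ≈ 8.49882/11.2 ≈ 0.758823
B = arcsin(0.758823) ≈ 49.3606°
(Since b ≤ a we need B ≤ A, so the obtuse alternative 180° − 49.3606° ≈ 130.639° is rejected.)

B = 49.36°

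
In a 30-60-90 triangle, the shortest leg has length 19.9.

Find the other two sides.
In a 30-60-90 triangle the sides are in ratio 1 : √3 : 2 (short leg : long leg : hypotenuse).
Long leg = 19.9·√3 ≈ 19.9·1.73205 ≈ 34.4678
Hypotenuse = 2·19.9 = 39.8

Long leg = 19.9√3 = 34.47, Hypotenuse = 39.8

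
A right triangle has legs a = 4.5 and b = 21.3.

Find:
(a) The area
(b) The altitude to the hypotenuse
(a) The legs are perpendicular, so Area = ½·a·b = ½·4.5·21.3 = ½·95.85 = 47.925
(b) Hypotenuse c = √(a² + b²) = √(20.25 + 453.69) = √473.94 ≈ 21.7702
    Area = ½·c·h_c  ⇒  h_c = 2·Area/c = 95.85/21.7702 ≈ 4.40281

Area = 47.925, h_c = 4.403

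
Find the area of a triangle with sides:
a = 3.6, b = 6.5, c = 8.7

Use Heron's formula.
s = (3.6 + 6.5 + 8.7)/2 = 18.8/2 = 9.4
s − a = 5.8, s − b = 2.9, s − c = 0.7
s(s−a)(s−b)(s−c) = 9.4·5.8·2.9·0.7 ≈ 110.676
Area = √110.676 ≈ 10.5202

Area = 10.52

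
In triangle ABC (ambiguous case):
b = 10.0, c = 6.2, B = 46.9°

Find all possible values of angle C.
b/sin(B) = c/sin(C)  ⇒  sin(C) = c·sin(B)/b = 6.2·sin(46.9°)/10.0
sin(46.9°) ≈ 0.730162
sin(C) ≈ 6.2·0.730162/10.0 ≈ 4.52701/10.0 ≈ 0.452701
Candidate 1: C₁ = arcsin(0.452701) ≈ 26.9171°  →  A = 180° − 46.9° − 26.9171° ≈ 106.183° > 0, valid
Candidate 2: C₂ = 180° − C₁ ≈ 153.083°  →  A = 180° − 46.9° − 153.083° ≈ -19.9829° ≤ 0, not a valid triangle

C = 26.92° (one solution)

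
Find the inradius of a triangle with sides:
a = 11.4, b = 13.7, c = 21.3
r = Area/s where s is the semi-perimeter.
s = (11.4 + 13.7 + 21.3)/2 = 46.4/2 = 23.2
Area = √(s(s−a)(s−b)(s−c)) = √(23.2·11.8·9.5·1.9) ≈ √4941.37 ≈ 70.2949
r ≈ 70.2949/23.2 ≈ 3.02995

r = 3.03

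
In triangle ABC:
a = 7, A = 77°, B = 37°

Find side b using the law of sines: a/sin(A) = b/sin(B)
a/sin(A) = b/sin(B)  ⇒  b = a·sin(B)/sin(A) = 7·sin(37°)/sin(77°)
sin(37°) ≈ 0.601815, sin(77°) ≈ 0.97437
b ≈ 7·0.601815/0.97437 ≈ 4.21271/0.97437 ≈ 4.32352

b = 4.324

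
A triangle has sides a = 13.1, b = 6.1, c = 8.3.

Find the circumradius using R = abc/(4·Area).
First find the area with Heron's formula.
s = (13.1 + 6.1 + 8.3)/2 = 13.75
Area = √(s(s−a)(s−b)(s−c)) = √(13.75·0.65·7.65·5.45) ≈ √372.627 ≈ 19.3035
abc = 13.1·6.1·8.3 = 663.253
R = abc/(4·Area) ≈ 663.253/(4·19.3035) = 663.253/77.2142 ≈ 8.58978

R = 8.59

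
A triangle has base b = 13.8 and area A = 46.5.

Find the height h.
A = ½·b·h  ⇒  h = 2A/b = 2·46.5/13.8 = 93/13.8 ≈ 6.73913

h = 6.739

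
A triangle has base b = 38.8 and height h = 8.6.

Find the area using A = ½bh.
A = ½·b·h = ½·38.8·8.6 = ½·333.68 = 166.84

Area = 166.84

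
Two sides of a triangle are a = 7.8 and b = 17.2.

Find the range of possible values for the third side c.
Triangle inequality: |a − b| < c < a + b
|a − b| = |7.8 − 17.2| = 9.4
a + b = 7.8 + 17.2 = 25

9.4 < c < 25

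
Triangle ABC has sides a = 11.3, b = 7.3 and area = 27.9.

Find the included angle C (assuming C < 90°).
Area = ½·a·b·sin(C)  ⇒  sin(C) = 2·Area/(a·b) = 2·27.9/(11.3·7.3) = 55.8/82.49 ≈ 0.676446
C = arcsin(0.676446) ≈ 42.5665° (taking the acute solution since C < 90°)

C = 42.57°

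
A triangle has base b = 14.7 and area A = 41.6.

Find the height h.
A = ½·b·h  ⇒  h = 2A/b = 2·41.6/14.7 = 83.2/14.7 ≈ 5.65986

h = 5.66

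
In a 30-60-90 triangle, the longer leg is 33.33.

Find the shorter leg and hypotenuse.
In a 30-60-90 triangle the sides are in ratio 1 : √3 : 2, so short leg = long leg/√3 and hypotenuse = 2·(short leg).
Short leg = 33.33/√3 ≈ 33.33/1.73205 ≈ 19.2431
Hypotenuse = 2·19.2431 ≈ 38.4862

Short leg = 19.24, Hypotenuse = 38.49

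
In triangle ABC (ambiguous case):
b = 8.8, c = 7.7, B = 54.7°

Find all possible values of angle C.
b/sin(B) = c/sin(C)  ⇒  sin(C) = c·sin(B)/b = 7.7·sin(54.7°)/8.8
sin(54.7°) ≈ 0.816138
sin(C) ≈ 7.7·0.816138/8.8 ≈ 6.28426/8.8 ≈ 0.71412
Candidate 1: C₁ = arcsin(0.71412) ≈ 45.5712°  →  A = 180° − 54.7° − 45.5712° ≈ 79.7288° > 0, valid
Candidate 2: C₂ = 180° − C₁ ≈ 134.429°  →  A = 180° − 54.7° − 134.429° ≈ -9.1288° ≤ 0, not a valid triangle

C = 45.57° (one solution)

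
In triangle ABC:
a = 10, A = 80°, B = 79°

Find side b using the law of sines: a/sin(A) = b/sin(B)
a/sin(A) = b/sin(B)  ⇒  b = a·sin(B)/sin(A) = 10·sin(79°)/sin(80°)
sin(79°) ≈ 0.981627, sin(80°) ≈ 0.984808
b ≈ 10·0.981627/0.984808 ≈ 9.81627/0.984808 ≈ 9.9677

b = 9.968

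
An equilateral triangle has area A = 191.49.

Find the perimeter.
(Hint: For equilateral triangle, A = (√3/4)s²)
A = (√3/4)s²  ⇒  s² = 4A/√3 = 4·191.49/√3 = 765.96/1.73205 ≈ 442.227
s ≈ √442.227 ≈ 21.0292
Perimeter = 3s ≈ 3·21.0292 ≈ 63.0876

Perimeter = 63.09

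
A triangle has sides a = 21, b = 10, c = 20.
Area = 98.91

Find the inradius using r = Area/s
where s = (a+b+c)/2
s = (21 + 10 + 20)/2 = 51/2 = 25.5
r = Area/s = 98.91/25.5 ≈ 3.87882

r = 3.879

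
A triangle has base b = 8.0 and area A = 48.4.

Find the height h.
A = ½·b·h  ⇒  h = 2A/b = 2·48.4/8.0 = 96.8/8.0 ≈ 12.1

h = 12.1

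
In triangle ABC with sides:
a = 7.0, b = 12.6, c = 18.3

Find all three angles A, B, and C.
Law of cosines for each angle (a² = 49, b² = 158.76, c² = 334.89):
cos(A) = (b² + c² − a²)/(2bc) = (158.76 + 334.89 − 49)/(2·12.6·18.3) = 444.65/461.16 ≈ 0.964199  ⇒  A ≈ 15.3776°
cos(B) = (a² + c² − b²)/(2ac) = (49 + 334.89 − 158.76)/(2·7.0·18.3) = 225.13/256.2 ≈ 0.878728  ⇒  B ≈ 28.5108°
cos(C) = (a² + b² − c²)/(2ab) = (49 + 158.76 − 334.89)/(2·7.0·12.6) = -127.13/176.4 ≈ -0.720692  ⇒  C ≈ 136.112°
Check: A + B + C ≈ 180°

A = 15.38°, B = 28.51°, C = 136.1°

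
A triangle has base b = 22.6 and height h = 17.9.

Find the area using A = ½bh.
A = ½·b·h = ½·22.6·17.9 = ½·404.54 = 202.27

Area = 202.27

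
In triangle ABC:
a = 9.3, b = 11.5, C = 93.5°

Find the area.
Two sides and the included angle (SAS): A = ½·a·b·sin(C) = ½·9.3·11.5·sin(93.5°)
sin(93.5°) ≈ 0.998135
A ≈ ½·106.95·0.998135 = 53.475·0.998135 ≈ 53.3753

Area = 53.38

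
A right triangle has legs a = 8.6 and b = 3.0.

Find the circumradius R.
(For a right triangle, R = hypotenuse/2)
Hypotenuse c = √(a² + b²) = √(73.96 + 9) = √82.96 ≈ 9.10824
R = c/2 ≈ 9.10824/2 ≈ 4.55412

R = 4.554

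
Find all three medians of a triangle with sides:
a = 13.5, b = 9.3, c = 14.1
Median formula: m_a = ½√(2b² + 2c² − a²) (and cyclically). a² = 182.25, b² = 86.49, c² = 198.81.
m_a = ½√(2·86.49 + 2·198.81 − 182.25) = ½√388.35 ≈ ½·19.7066 ≈ 9.8533
m_b = ½√(2·182.25 + 2·198.81 − 86.49) = ½√675.63 ≈ ½·25.9929 ≈ 12.9964
m_c = ½√(2·182.25 + 2·86.49 − 198.81) = ½√338.67 ≈ ½·18.403 ≈ 9.20149

m_a = 9.853, m_b = 13, m_c = 9.201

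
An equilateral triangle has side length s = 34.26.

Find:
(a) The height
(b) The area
(a) The height splits the triangle into two 30-60-90 halves: h = s·√3/2 = 34.26·1.73205/2 ≈ 59.3401/2 ≈ 29.67
(b) Area = (√3/4)·s² = (√3/4)·34.26² = (√3/4)·1173.7476 ≈ 0.433013·1173.7476 ≈ 508.248

Height = 29.67, Area = 508.2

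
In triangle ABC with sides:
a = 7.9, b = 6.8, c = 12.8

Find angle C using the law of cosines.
c² = a² + b² − 2ab·cos(C)  ⇒  cos(C) = (a² + b² − c²)/(2ab)
cos(C) = (7.9² + 6.8² − 12.8²)/(2·7.9·6.8) = (62.41 + 46.24 − 163.84)/107.44 = -55.19/107.44 ≈ -0.513682
C = arccos(-0.513682) ≈ 120.909°

C = 120.9°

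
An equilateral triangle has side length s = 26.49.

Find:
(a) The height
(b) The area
(a) The height splits the triangle into two 30-60-90 halves: h = s·√3/2 = 26.49·1.73205/2 ≈ 45.882/2 ≈ 22.941
(b) Area = (√3/4)·s² = (√3/4)·26.49² = (√3/4)·701.7201 ≈ 0.433013·701.7201 ≈ 303.854

Height = 22.94, Area = 303.9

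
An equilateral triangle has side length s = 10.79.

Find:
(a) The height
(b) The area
(a) The height splits the triangle into two 30-60-90 halves: h = s·√3/2 = 10.79·1.73205/2 ≈ 18.6888/2 ≈ 9.34441
(b) Area = (√3/4)·s² = (√3/4)·10.79² = (√3/4)·116.4241 ≈ 0.433013·116.4241 ≈ 50.4131

Height = 9.344, Area = 50.41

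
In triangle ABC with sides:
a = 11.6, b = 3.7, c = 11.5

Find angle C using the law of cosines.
c² = a² + b² − 2ab·cos(C)  ⇒  cos(C) = (a² + b² − c²)/(2ab)
cos(C) = (11.6² + 3.7² − 11.5²)/(2·11.6·3.7) = (134.56 + 13.69 − 132.25)/85.84 = 16/85.84 ≈ 0.186393
C = arccos(0.186393) ≈ 79.2576°

C = 79.26°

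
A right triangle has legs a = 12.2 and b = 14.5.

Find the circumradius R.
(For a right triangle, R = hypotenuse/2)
Hypotenuse c = √(a² + b²) = √(148.84 + 210.25) = √359.09 ≈ 18.9497
R = c/2 ≈ 18.9497/2 ≈ 9.47484

R = 9.475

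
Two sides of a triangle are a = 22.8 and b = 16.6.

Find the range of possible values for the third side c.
Triangle inequality: |a − b| < c < a + b
|a − b| = |22.8 − 16.6| = 6.2
a + b = 22.8 + 16.6 = 39.4

6.2 < c < 39.4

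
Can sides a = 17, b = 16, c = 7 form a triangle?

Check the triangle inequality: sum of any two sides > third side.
a + b vs c: 17 + 16 = 33 > 7  ✓
a + c vs b: 17 + 7 = 24 > 16  ✓
b + c vs a: 16 + 7 = 23 > 17  ✓

Yes, triangle inequality satisfied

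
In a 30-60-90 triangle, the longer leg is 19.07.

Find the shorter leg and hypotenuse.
In a 30-60-90 triangle the sides are in ratio 1 : √3 : 2, so short leg = long leg/√3 and hypotenuse = 2·(short leg).
Short leg = 19.07/√3 ≈ 19.07/1.73205 ≈ 11.0101
Hypotenuse = 2·11.0101 ≈ 22.0201

Short leg = 11.01, Hypotenuse = 22.02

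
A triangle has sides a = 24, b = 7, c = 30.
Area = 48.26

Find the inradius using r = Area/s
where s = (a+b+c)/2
s = (24 + 7 + 30)/2 = 61/2 = 30.5
r = Area/s = 48.26/30.5 ≈ 1.5823

r = 1.582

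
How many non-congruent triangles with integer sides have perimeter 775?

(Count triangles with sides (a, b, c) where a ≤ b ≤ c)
Let a ≤ b ≤ c with a + b + c = 775. The only binding inequality is a + b > c, i.e. 775 − c > c, so c < 775/2; and c ≥ 775/3 since c is the largest side.
So 259 ≤ c ≤ 387. For each c, b runs from ⌈(775 − c)/2⌉ up to c (then a = 775 − b − c satisfies 1 ≤ a ≤ b automatically), giving c − ⌈(775 − c)/2⌉ + 1 choices.
Summing over c: 2 + 3 + 5 + 6 + … + 192 + 194  (129 terms, c = 259, …, 387) = 12610
Check (closed form: nearest integer to p²/48 for even p, (p+3)²/48 for odd p): (775+3)²/48 = 778²/48 = 605284/48 ≈ 12610.08 → 12610

12610 triangles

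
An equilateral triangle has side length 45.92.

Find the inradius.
r = Area/s with s the semi-perimeter.
Area = (√3/4)·45.92² = (√3/4)·2108.6464 ≈ 0.433013·2108.6464 ≈ 913.071
s = 3·45.92/2 = 68.88
r ≈ 913.071/68.88 ≈ 13.256
(Equivalently r = side/(2√3) = 45.92/3.4641 ≈ 13.256.)

r = 13.26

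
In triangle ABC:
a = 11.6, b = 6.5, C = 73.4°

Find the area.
Two sides and the included angle (SAS): A = ½·a·b·sin(C) = ½·11.6·6.5·sin(73.4°)
sin(73.4°) ≈ 0.958323
A ≈ ½·75.4·0.958323 = 37.7·0.958323 ≈ 36.1288

Area = 36.13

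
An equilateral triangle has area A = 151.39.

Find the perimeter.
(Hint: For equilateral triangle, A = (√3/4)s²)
A = (√3/4)s²  ⇒  s² = 4A/√3 = 4·151.39/√3 = 605.56/1.73205 ≈ 349.62
s ≈ √349.62 ≈ 18.6981
Perimeter = 3s ≈ 3·18.6981 ≈ 56.0944

Perimeter = 56.09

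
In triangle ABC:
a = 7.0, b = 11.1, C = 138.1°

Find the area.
Two sides and the included angle (SAS): A = ½·a·b·sin(C) = ½·7.0·11.1·sin(138.1°)
sin(138.1°) ≈ 0.667833
A ≈ ½·77.7·0.667833 = 38.85·0.667833 ≈ 25.9453

Area = 25.95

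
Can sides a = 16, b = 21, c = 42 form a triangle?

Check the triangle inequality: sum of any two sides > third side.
a + b vs c: 16 + 21 = 37 ≤ 42  ✗
a + c vs b: 16 + 42 = 58 > 21  ✓
b + c vs a: 21 + 42 = 63 > 16  ✓

No: 16 + 21 = 37 is not > 42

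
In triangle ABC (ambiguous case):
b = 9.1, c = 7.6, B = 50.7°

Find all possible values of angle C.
b/sin(B) = c/sin(C)  ⇒  sin(C) = c·sin(B)/b = 7.6·sin(50.7°)/9.1
sin(50.7°) ≈ 0.77384
sin(C) ≈ 7.6·0.77384/9.1 ≈ 5.88119/9.1 ≈ 0.646284
Candidate 1: C₁ = arcsin(0.646284) ≈ 40.262°  →  A = 180° − 50.7° − 40.262° ≈ 89.038° > 0, valid
Candidate 2: C₂ = 180° − C₁ ≈ 139.738°  →  A = 180° − 50.7° − 139.738° ≈ -10.438° ≤ 0, not a valid triangle

C = 40.26° (one solution)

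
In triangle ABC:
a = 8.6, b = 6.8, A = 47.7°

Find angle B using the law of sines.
a/sin(A) = b/sin(B)  ⇒  sin(B) = b·sin(A)/a = 6.8·sin(47.7°)/8.6
sin(47.7°) ≈ 0.739631
sin(B) ≈ 6.8·0.739631/8.6 ≈ 5.02949/8.6 ≈ 0.584825
B = arcsin(0.584825) ≈ 35.7906°
(Since b ≤ a we need B ≤ A, so the obtuse alternative 180° − 35.7906° ≈ 144.209° is rejected.)

B = 35.79°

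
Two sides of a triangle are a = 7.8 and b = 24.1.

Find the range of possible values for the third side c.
Triangle inequality: |a − b| < c < a + b
|a − b| = |7.8 − 24.1| = 16.3
a + b = 7.8 + 24.1 = 31.9

16.3 < c < 31.9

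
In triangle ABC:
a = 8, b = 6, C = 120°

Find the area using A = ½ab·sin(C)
A = ½·a·b·sin(C) = ½·8·6·sin(120°)
sin(120°) ≈ 0.866025
A ≈ ½·48·0.866025 = 24·0.866025 ≈ 20.7846

Area = 20.78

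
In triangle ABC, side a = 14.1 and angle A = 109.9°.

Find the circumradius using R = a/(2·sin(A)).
R = a/(2·sin(A)) = 14.1/(2·sin(109.9°))
sin(109.9°) ≈ 0.940288
R ≈ 14.1/(2·0.940288) = 14.1/1.88058 ≈ 7.4977

R = 7.498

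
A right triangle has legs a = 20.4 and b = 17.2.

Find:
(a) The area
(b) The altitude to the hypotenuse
(a) The legs are perpendicular, so Area = ½·a·b = ½·20.4·17.2 = ½·350.88 = 175.44
(b) Hypotenuse c = √(a² + b²) = √(416.16 + 295.84) = √712 ≈ 26.6833
    Area = ½·c·h_c  ⇒  h_c = 2·Area/c = 350.88/26.6833 ≈ 13.1498

Area = 175.44, h_c = 13.15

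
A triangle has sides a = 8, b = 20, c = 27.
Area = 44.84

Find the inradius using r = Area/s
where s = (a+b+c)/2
s = (8 + 20 + 27)/2 = 55/2 = 27.5
r = Area/s = 44.84/27.5 ≈ 1.63055

r = 1.631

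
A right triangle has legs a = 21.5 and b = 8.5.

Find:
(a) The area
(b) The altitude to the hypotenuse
(a) The legs are perpendicular, so Area = ½·a·b = ½·21.5·8.5 = ½·182.75 = 91.375
(b) Hypotenuse c = √(a² + b²) = √(462.25 + 72.25) = √534.5 ≈ 23.1193
    Area = ½·c·h_c  ⇒  h_c = 2·Area/c = 182.75/23.1193 ≈ 7.90467

Area = 91.375, h_c = 7.905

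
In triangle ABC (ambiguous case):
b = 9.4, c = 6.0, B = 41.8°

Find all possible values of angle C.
b/sin(B) = c/sin(C)  ⇒  sin(C) = c·sin(B)/b = 6.0·sin(41.8°)/9.4
sin(41.8°) ≈ 0.666532
sin(C) ≈ 6.0·0.666532/9.4 ≈ 3.99919/9.4 ≈ 0.425446
Candidate 1: C₁ = arcsin(0.425446) ≈ 25.1789°  →  A = 180° − 41.8° − 25.1789° ≈ 113.021° > 0, valid
Candidate 2: C₂ = 180° − C₁ ≈ 154.821°  →  A = 180° − 41.8° − 154.821° ≈ -16.6211° ≤ 0, not a valid triangle

C = 25.18° (one solution)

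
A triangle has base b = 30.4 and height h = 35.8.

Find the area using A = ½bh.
A = ½·b·h = ½·30.4·35.8 = ½·1088.32 = 544.16

Area = 544.16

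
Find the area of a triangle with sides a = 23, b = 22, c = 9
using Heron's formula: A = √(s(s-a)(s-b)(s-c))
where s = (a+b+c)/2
s = (23 + 22 + 9)/2 = 54/2 = 27
s − a = 4, s − b = 5, s − c = 18
s(s−a)(s−b)(s−c) = 27·4·5·18 = 9720
Area = √9720 ≈ 98.5901

s = 27.0, Area = 98.59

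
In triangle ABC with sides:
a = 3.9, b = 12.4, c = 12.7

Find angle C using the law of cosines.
c² = a² + b² − 2ab·cos(C)  ⇒  cos(C) = (a² + b² − c²)/(2ab)
cos(C) = (3.9² + 12.4² − 12.7²)/(2·3.9·12.4) = (15.21 + 153.76 − 161.29)/96.72 = 7.68/96.72 ≈ 0.0794045
C = arccos(0.0794045) ≈ 85.4457°

C = 85.45°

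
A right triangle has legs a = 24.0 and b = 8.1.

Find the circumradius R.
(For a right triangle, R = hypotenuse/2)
Hypotenuse c = √(a² + b²) = √(576 + 65.61) = √641.61 ≈ 25.33
R = c/2 ≈ 25.33/2 ≈ 12.665

R = 12.67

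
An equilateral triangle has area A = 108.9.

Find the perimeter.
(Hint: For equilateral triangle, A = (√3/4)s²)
A = (√3/4)s²  ⇒  s² = 4A/√3 = 4·108.9/√3 = 435.6/1.73205 ≈ 251.494
s ≈ √251.494 ≈ 15.8586
Perimeter = 3s ≈ 3·15.8586 ≈ 47.5757

Perimeter = 47.58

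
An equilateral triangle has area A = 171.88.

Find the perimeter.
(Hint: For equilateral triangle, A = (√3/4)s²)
A = (√3/4)s²  ⇒  s² = 4A/√3 = 4·171.88/√3 = 687.52/1.73205 ≈ 396.94
s ≈ √396.94 ≈ 19.9233
Perimeter = 3s ≈ 3·19.9233 ≈ 59.77

Perimeter = 59.77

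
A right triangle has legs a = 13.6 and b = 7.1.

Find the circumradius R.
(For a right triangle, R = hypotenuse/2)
Hypotenuse c = √(a² + b²) = √(184.96 + 50.41) = √235.37 ≈ 15.3418
R = c/2 ≈ 15.3418/2 ≈ 7.67089

R = 7.671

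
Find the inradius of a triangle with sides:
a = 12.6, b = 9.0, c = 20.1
r = Area/s where s is the semi-perimeter.
s = (12.6 + 9.0 + 20.1)/2 = 41.7/2 = 20.85
Area = √(s(s−a)(s−b)(s−c)) = √(20.85·8.25·11.85·0.75) ≈ √1528.76 ≈ 39.0994
r ≈ 39.0994/20.85 ≈ 1.87527

r = 1.875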